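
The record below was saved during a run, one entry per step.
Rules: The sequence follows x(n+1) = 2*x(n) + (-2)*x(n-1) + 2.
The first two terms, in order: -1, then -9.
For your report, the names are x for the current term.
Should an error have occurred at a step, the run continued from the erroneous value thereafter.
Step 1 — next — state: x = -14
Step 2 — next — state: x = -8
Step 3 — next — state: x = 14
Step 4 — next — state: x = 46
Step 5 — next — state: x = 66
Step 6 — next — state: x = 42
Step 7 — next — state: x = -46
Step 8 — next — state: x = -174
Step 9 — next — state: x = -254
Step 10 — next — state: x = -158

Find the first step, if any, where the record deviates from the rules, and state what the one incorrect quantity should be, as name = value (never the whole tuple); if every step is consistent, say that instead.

no error

Step 1: x = 2*(-9) + (-2)*(-1) + (2) = -14 — checks out.
Step 2: x = 2*(-14) + (-2)*(-9) + (2) = -8 — same as recorded.
Step 3: x = 2*(-8) + (-2)*(-14) + (2) = 14 — agrees with the record.
Step 4: x = 2*(14) + (-2)*(-8) + (2) = 46 — matches.
Step 5: x = 2*(46) + (-2)*(14) + (2) = 66 — confirmed correct.
Step 6: x = 2*(66) + (-2)*(46) + (2) = 42 — confirmed correct.
Step 7: x = 2*(42) + (-2)*(66) + (2) = -46 — no discrepancy.
Step 8: x = 2*(-46) + (-2)*(42) + (2) = -174 — matches.
Step 9: x = 2*(-174) + (-2)*(-46) + (2) = -254 — checks out.
Step 10: x = 2*(-254) + (-2)*(-174) + (2) = -158 — agrees with the record.
The whole run recomputes cleanly — no discrepancies.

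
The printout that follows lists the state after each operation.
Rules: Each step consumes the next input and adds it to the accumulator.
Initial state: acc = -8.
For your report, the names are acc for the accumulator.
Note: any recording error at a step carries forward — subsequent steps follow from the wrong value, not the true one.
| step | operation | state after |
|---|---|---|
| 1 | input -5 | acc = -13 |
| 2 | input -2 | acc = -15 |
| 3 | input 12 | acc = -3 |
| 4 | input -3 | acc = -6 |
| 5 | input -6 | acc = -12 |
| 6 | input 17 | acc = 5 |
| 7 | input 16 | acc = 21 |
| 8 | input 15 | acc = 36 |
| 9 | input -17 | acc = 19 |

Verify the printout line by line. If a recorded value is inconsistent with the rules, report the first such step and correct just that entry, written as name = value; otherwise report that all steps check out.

Recomputing the run from the initial state:
step 1: acc = -13
step 2: acc = -15
step 3: acc = -3
step 4: acc = -6
step 5: acc = -12
step 6: acc = 5
step 7: acc = 21
step 8: acc = 36
step 9: acc = 19
This matches the printout at every step.

no error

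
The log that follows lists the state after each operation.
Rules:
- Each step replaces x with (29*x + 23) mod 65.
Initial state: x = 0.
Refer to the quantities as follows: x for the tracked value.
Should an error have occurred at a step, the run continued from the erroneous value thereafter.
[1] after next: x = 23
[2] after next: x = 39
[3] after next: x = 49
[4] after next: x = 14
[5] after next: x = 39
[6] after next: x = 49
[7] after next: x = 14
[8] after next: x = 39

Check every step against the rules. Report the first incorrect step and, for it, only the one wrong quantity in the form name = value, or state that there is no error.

step 2, x = 40

1. x = (29*0 + 23) mod 65 = 23 (consistent with the log)
2. x = (29*23 + 23) mod 65 = 40 (first mismatch against the log)
So the first discrepancy is step 2, where the right value is x = 40.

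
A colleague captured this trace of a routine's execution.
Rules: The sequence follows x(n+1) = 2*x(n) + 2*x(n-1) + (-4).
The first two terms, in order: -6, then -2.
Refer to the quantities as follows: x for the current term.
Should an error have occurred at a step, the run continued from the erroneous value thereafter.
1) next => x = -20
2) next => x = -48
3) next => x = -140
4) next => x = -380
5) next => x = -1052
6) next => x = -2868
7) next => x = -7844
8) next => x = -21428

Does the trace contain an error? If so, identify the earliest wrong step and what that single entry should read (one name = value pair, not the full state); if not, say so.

Recomputing the run from the initial state:
step 1: x = -20
step 2: x = -48
step 3: x = -140
step 4: x = -380
step 5: x = -1044
step 6: x = -2852
step 7: x = -7796
step 8: x = -21300
The first disagreement with the trace is at step 5, where the value should be x = -1044.

step 5, x = -1044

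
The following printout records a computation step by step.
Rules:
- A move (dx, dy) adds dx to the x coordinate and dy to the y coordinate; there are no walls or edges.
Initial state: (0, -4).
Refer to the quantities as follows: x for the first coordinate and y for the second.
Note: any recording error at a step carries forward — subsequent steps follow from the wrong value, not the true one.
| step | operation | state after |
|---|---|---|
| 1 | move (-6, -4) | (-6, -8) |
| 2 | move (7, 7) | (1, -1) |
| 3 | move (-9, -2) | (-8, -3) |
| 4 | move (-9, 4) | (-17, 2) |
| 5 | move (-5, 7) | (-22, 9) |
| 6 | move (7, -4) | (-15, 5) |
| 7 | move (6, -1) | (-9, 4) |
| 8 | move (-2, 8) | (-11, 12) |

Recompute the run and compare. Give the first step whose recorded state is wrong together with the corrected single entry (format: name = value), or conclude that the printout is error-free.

step 1: x = 0 + (-6) = -6, y = -4 + (-4) = -8 -> confirmed correct
step 2: x = -6 + (7) = 1, y = -8 + (7) = -1 -> matches
step 3: x = 1 + (-9) = -8, y = -1 + (-2) = -3 -> checks out
step 4: x = -8 + (-9) = -17, y = -3 + (4) = 1 -> the printout has a different value
First deviation found at step 4; the corrected entry is y = 1.

step 4, y = 1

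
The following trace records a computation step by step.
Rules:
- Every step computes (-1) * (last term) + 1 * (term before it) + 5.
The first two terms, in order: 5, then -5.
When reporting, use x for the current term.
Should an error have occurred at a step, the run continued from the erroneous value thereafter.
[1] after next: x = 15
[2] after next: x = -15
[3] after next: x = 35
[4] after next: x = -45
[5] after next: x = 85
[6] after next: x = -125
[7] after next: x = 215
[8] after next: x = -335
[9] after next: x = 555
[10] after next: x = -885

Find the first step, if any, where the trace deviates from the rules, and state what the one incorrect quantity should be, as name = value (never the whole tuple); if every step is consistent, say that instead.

no error

step 1: x = -1*(-5) + (1)*(5) + (5) = 15 -> no discrepancy
step 2: x = -1*(15) + (1)*(-5) + (5) = -15 -> verified
step 3: x = -1*(-15) + (1)*(15) + (5) = 35 -> in agreement
step 4: x = -1*(35) + (1)*(-15) + (5) = -45 -> agrees with the trace
step 5: x = -1*(-45) + (1)*(35) + (5) = 85 -> matches
step 6: x = -1*(85) + (1)*(-45) + (5) = -125 -> in agreement
step 7: x = -1*(-125) + (1)*(85) + (5) = 215 -> matches
step 8: x = -1*(215) + (1)*(-125) + (5) = -335 -> no discrepancy
step 9: x = -1*(-335) + (1)*(215) + (5) = 555 -> matches
step 10: x = -1*(555) + (1)*(-335) + (5) = -885 -> exactly as logged
The whole run recomputes cleanly — no discrepancies.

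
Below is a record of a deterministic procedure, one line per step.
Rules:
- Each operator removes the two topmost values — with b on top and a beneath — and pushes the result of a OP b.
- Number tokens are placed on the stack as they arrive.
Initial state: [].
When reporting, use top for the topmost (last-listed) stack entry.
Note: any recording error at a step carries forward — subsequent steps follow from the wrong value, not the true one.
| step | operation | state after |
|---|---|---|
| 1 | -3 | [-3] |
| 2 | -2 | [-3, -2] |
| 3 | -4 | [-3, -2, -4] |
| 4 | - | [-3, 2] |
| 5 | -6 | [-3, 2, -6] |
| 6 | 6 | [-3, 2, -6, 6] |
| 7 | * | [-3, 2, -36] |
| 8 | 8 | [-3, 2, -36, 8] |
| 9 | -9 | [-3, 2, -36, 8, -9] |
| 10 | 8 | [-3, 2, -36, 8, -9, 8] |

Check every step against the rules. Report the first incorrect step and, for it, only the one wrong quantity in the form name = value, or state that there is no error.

no error

1. push -3: top = -3 (confirmed correct)
2. push -2: top = -2 (no discrepancy)
3. push -4: top = -4 (same as recorded)
4. -2 - -4 = 2 (confirmed correct)
5. push -6: top = -6 (confirmed correct)
6. push 6: top = 6 (same as recorded)
7. -6 * 6 = -36 (agrees with the record)
8. push 8: top = 8 (no discrepancy)
9. push -9: top = -9 (in agreement)
10. push 8: top = 8 (confirmed correct)
All entries verified; no error found.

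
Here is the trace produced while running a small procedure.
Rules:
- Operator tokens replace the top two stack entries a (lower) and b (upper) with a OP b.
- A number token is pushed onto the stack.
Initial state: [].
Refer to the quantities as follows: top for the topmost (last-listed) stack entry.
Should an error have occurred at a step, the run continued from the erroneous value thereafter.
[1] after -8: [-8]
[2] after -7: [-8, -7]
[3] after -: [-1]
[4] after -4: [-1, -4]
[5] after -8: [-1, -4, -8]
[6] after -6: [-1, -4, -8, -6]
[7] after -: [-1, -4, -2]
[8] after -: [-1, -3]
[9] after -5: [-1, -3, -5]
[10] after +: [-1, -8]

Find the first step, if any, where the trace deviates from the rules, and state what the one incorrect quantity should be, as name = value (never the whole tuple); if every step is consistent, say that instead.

Recomputing the run from the initial state:
step 1: [-8]
step 2: [-8, -7]
step 3: [-1]
step 4: [-1, -4]
step 5: [-1, -4, -8]
step 6: [-1, -4, -8, -6]
step 7: [-1, -4, -2]
step 8: [-1, -2]
step 9: [-1, -2, -5]
step 10: [-1, -7]
The first disagreement with the trace is at step 8, where the value should be top = -2.

step 8, top = -2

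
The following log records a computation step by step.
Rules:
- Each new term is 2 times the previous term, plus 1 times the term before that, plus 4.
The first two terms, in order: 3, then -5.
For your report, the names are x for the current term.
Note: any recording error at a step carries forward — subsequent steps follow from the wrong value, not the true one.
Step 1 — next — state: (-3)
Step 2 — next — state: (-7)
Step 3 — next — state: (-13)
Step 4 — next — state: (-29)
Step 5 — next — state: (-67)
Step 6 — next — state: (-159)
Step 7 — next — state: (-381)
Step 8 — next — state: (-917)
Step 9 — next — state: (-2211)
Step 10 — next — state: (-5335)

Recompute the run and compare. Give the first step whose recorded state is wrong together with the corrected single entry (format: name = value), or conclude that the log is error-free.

no error

Recomputing the run from the initial state:
step 1: x = -3
step 2: x = -7
step 3: x = -13
step 4: x = -29
step 5: x = -67
step 6: x = -159
step 7: x = -381
step 8: x = -917
step 9: x = -2211
step 10: x = -5335
This matches the log at every step.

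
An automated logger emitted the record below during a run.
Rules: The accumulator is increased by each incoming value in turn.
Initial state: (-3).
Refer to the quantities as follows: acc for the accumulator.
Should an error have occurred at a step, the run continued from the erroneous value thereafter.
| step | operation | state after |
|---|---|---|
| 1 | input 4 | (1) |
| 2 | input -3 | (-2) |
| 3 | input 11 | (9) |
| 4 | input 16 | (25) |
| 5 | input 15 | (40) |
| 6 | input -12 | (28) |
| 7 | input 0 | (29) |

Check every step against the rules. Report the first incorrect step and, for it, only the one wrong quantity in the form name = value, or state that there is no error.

1. acc = -3 + 4 = 1 (agrees with the record)
2. acc = 1 + -3 = -2 (exactly as logged)
3. acc = -2 + 11 = 9 (exactly as logged)
4. acc = 9 + 16 = 25 (verified)
5. acc = 25 + 15 = 40 (matches)
6. acc = 40 + -12 = 28 (confirmed correct)
7. acc = 28 + 0 = 28 (the recorded entry deviates here)
That makes step 7 the first incorrect line — acc = 28 is what it should show.

step 7, acc = 28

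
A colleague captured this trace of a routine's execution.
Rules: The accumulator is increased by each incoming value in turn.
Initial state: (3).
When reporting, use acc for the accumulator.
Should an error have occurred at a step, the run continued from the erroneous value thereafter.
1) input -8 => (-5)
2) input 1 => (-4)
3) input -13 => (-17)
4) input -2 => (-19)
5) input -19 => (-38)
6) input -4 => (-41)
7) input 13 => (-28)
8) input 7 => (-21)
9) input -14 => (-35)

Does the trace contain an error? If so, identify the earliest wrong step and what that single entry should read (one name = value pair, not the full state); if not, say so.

Step 1: acc = 3 + -8 = -5 — consistent with the trace.
Step 2: acc = -5 + 1 = -4 — in agreement.
Step 3: acc = -4 + -13 = -17 — agrees with the trace.
Step 4: acc = -17 + -2 = -19 — no discrepancy.
Step 5: acc = -19 + -19 = -38 — confirmed correct.
Step 6: acc = -38 + -4 = -42 — the entry is off here.
The audit stops at step 6: the recorded entry is wrong and should be acc = -42.

step 6, acc = -42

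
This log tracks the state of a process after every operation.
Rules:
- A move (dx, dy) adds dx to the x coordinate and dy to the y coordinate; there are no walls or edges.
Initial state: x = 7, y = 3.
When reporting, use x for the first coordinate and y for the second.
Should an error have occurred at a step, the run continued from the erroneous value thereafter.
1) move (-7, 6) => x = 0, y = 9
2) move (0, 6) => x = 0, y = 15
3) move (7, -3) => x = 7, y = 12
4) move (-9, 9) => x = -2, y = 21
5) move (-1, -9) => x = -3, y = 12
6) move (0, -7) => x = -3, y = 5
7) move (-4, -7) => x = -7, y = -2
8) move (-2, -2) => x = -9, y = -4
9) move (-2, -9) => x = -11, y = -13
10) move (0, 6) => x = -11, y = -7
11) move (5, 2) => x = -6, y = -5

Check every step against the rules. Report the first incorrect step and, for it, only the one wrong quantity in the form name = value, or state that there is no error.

no error

Recomputing the run from the initial state:
step 1: x = 0, y = 9
step 2: x = 0, y = 15
step 3: x = 7, y = 12
step 4: x = -2, y = 21
step 5: x = -3, y = 12
step 6: x = -3, y = 5
step 7: x = -7, y = -2
step 8: x = -9, y = -4
step 9: x = -11, y = -13
step 10: x = -11, y = -7
step 11: x = -6, y = -5
This matches the log at every step.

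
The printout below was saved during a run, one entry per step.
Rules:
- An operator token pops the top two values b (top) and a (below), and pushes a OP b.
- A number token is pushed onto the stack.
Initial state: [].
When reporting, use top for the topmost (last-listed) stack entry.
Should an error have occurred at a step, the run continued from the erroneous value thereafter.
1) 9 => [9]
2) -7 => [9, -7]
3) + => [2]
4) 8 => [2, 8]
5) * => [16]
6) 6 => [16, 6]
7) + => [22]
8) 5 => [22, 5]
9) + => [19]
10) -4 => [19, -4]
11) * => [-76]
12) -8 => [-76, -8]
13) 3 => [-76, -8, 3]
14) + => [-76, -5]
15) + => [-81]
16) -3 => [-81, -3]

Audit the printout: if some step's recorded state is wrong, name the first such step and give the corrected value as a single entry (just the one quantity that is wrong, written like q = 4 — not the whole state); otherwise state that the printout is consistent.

Recomputing the run from the initial state:
step 1: [9]
step 2: [9, -7]
step 3: [2]
step 4: [2, 8]
step 5: [16]
step 6: [16, 6]
step 7: [22]
step 8: [22, 5]
step 9: [27]
step 10: [27, -4]
step 11: [-108]
step 12: [-108, -8]
step 13: [-108, -8, 3]
step 14: [-108, -5]
step 15: [-113]
step 16: [-113, -3]
The first disagreement with the printout is at step 9, where the value should be top = 27.

step 9, top = 27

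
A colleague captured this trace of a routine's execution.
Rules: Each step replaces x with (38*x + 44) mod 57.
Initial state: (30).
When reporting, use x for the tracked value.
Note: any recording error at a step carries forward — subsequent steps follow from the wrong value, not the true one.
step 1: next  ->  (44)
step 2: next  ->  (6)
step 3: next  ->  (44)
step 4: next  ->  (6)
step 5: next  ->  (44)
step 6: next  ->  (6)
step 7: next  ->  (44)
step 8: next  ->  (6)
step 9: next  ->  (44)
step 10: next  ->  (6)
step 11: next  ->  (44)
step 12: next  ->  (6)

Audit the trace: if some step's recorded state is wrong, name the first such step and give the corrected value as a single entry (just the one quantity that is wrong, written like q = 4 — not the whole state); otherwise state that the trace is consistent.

no error

Recomputing the run from the initial state:
step 1: x = 44
step 2: x = 6
step 3: x = 44
step 4: x = 6
step 5: x = 44
step 6: x = 6
step 7: x = 44
step 8: x = 6
step 9: x = 44
step 10: x = 6
step 11: x = 44
step 12: x = 6
This matches the trace at every step.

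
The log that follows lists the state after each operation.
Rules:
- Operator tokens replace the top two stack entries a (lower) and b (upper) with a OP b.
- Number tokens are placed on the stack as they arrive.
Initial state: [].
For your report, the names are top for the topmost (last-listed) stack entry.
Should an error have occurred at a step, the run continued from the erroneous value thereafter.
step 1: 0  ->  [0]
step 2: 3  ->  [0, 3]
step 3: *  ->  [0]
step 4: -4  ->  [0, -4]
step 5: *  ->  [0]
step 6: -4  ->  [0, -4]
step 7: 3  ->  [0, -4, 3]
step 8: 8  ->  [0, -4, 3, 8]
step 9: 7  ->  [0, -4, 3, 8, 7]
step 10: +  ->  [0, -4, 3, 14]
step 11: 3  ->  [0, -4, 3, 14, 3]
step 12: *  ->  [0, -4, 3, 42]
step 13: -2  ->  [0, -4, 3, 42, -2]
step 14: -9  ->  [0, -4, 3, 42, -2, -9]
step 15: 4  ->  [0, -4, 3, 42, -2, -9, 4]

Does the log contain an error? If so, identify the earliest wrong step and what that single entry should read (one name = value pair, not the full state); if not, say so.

Recomputing the run from the initial state:
step 1: [0]
step 2: [0, 3]
step 3: [0]
step 4: [0, -4]
step 5: [0]
step 6: [0, -4]
step 7: [0, -4, 3]
step 8: [0, -4, 3, 8]
step 9: [0, -4, 3, 8, 7]
step 10: [0, -4, 3, 15]
step 11: [0, -4, 3, 15, 3]
step 12: [0, -4, 3, 45]
step 13: [0, -4, 3, 45, -2]
step 14: [0, -4, 3, 45, -2, -9]
step 15: [0, -4, 3, 45, -2, -9, 4]
The first disagreement with the log is at step 10, where the value should be top = 15.

step 10, top = 15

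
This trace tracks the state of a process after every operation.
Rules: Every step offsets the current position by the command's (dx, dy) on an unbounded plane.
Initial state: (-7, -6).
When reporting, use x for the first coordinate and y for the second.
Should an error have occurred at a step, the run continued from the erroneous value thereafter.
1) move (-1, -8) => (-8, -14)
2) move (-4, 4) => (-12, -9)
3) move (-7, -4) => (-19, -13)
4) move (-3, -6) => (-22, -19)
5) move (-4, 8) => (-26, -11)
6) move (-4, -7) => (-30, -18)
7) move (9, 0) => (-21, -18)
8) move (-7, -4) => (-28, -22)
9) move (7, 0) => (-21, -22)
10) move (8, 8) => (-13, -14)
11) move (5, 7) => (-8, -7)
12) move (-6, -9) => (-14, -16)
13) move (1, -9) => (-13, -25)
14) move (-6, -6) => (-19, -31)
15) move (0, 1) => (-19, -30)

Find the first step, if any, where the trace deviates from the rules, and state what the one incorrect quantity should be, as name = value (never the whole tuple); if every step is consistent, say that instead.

Step 1: x = -7 + (-1) = -8, y = -6 + (-8) = -14 — verified.
Step 2: x = -8 + (-4) = -12, y = -14 + (4) = -10 — the trace has a different value.
The audit stops at step 2: the recorded entry is wrong and should be y = -10.

step 2, y = -10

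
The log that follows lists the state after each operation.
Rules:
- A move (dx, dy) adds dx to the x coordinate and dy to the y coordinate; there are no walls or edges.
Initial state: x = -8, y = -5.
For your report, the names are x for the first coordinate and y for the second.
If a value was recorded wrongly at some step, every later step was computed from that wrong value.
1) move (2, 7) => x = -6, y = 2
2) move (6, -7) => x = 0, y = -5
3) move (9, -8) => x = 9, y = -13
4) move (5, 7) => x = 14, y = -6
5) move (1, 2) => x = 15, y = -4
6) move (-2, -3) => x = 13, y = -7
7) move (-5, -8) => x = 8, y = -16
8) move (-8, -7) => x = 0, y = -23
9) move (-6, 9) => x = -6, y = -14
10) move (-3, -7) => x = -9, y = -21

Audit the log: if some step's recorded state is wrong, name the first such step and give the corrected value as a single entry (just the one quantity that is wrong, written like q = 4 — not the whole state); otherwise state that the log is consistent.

Recomputing the run from the initial state:
step 1: x = -6, y = 2
step 2: x = 0, y = -5
step 3: x = 9, y = -13
step 4: x = 14, y = -6
step 5: x = 15, y = -4
step 6: x = 13, y = -7
step 7: x = 8, y = -15
step 8: x = 0, y = -22
step 9: x = -6, y = -13
step 10: x = -9, y = -20
The first disagreement with the log is at step 7, where the value should be y = -15.

step 7, y = -15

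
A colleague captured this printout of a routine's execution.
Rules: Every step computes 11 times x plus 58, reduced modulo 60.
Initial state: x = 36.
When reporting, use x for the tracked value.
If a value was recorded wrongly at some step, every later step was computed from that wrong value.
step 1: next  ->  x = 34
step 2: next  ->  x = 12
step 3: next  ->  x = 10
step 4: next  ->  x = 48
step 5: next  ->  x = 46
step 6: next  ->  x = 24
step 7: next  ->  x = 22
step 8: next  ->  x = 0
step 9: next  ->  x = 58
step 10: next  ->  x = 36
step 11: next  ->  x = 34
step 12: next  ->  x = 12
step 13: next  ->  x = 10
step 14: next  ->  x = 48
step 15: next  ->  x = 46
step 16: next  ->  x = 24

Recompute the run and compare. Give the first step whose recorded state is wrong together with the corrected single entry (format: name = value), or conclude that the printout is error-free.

no error

Recomputing the run from the initial state:
step 1: x = 34
step 2: x = 12
step 3: x = 10
step 4: x = 48
step 5: x = 46
step 6: x = 24
step 7: x = 22
step 8: x = 0
step 9: x = 58
step 10: x = 36
step 11: x = 34
step 12: x = 12
step 13: x = 10
step 14: x = 48
step 15: x = 46
step 16: x = 24
This matches the printout at every step.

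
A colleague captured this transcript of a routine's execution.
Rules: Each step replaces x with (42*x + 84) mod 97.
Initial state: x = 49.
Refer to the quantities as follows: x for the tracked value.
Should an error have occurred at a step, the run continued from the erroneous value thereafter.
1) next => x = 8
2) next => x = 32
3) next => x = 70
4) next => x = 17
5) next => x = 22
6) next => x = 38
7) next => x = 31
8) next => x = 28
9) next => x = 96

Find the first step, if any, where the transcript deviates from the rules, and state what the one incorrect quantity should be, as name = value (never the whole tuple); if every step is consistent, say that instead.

Step 1: x = (42*49 + 84) mod 97 = 8 — consistent with the transcript.
Step 2: x = (42*8 + 84) mod 97 = 32 — in agreement.
Step 3: x = (42*32 + 84) mod 97 = 70 — agrees with the transcript.
Step 4: x = (42*70 + 84) mod 97 = 17 — confirmed correct.
Step 5: x = (42*17 + 84) mod 97 = 22 — exactly as logged.
Step 6: x = (42*22 + 84) mod 97 = 38 — in agreement.
Step 7: x = (42*38 + 84) mod 97 = 31 — checks out.
Step 8: x = (42*31 + 84) mod 97 = 28 — matches.
Step 9: x = (42*28 + 84) mod 97 = 96 — checks out.
Every step is consistent.

no error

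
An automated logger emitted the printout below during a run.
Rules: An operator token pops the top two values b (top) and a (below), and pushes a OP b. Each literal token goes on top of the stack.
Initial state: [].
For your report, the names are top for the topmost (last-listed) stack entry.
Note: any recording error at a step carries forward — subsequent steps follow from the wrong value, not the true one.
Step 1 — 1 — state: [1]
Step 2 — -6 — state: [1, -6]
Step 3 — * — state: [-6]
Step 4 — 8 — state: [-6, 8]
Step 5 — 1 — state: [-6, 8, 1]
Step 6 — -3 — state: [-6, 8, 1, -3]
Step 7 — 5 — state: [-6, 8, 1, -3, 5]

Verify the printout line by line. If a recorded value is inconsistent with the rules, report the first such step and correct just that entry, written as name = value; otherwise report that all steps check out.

step 1: push 1: top = 1 -> same as recorded
step 2: push -6: top = -6 -> verified
step 3: 1 * -6 = -6 -> no discrepancy
step 4: push 8: top = 8 -> consistent with the printout
step 5: push 1: top = 1 -> consistent with the printout
step 6: push -3: top = -3 -> in agreement
step 7: push 5: top = 5 -> exactly as logged
Nothing is out of place; the run is error-free.

no error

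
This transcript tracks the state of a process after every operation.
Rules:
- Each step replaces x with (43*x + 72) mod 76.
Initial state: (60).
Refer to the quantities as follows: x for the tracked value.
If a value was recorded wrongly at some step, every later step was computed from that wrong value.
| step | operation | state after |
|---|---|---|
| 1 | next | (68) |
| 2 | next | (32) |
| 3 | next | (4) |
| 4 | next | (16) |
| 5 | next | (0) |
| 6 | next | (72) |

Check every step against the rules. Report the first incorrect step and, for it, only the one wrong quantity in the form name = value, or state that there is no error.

no error

Recomputing the run from the initial state:
step 1: x = 68
step 2: x = 32
step 3: x = 4
step 4: x = 16
step 5: x = 0
step 6: x = 72
This matches the transcript at every step.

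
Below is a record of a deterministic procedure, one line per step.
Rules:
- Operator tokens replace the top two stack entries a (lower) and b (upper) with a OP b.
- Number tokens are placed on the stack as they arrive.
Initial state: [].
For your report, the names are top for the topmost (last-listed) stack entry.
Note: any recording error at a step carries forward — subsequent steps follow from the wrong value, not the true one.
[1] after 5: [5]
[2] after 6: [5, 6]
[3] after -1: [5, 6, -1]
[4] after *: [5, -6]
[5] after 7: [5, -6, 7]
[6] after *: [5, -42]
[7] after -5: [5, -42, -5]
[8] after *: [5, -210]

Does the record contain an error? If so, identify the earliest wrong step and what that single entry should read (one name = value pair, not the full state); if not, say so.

Step 1: push 5: top = 5 — same as recorded.
Step 2: push 6: top = 6 — consistent with the record.
Step 3: push -1: top = -1 — checks out.
Step 4: 6 * -1 = -6 — confirmed correct.
Step 5: push 7: top = 7 — agrees with the record.
Step 6: -6 * 7 = -42 — in agreement.
Step 7: push -5: top = -5 — exactly as logged.
Step 8: -42 * -5 = 210 — the record disagrees here.
First incorrect step: 8; the correct value is top = 210.

step 8, top = 210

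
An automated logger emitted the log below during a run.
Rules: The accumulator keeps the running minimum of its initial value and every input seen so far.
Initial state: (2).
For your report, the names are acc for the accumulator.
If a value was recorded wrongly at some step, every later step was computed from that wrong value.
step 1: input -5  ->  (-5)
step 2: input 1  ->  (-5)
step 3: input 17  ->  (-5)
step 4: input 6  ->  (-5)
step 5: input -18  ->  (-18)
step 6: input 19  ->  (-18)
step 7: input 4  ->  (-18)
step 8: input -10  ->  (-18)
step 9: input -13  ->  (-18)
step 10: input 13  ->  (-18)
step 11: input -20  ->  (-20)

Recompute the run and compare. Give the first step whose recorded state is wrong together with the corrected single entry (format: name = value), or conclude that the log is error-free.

step 1: acc = min(2, -5) = -5 -> consistent with the log
step 2: acc = min(-5, 1) = -5 -> no discrepancy
step 3: acc = min(-5, 17) = -5 -> no discrepancy
step 4: acc = min(-5, 6) = -5 -> in agreement
step 5: acc = min(-5, -18) = -18 -> checks out
step 6: acc = min(-18, 19) = -18 -> confirmed correct
step 7: acc = min(-18, 4) = -18 -> checks out
step 8: acc = min(-18, -10) = -18 -> in agreement
step 9: acc = min(-18, -13) = -18 -> matches
step 10: acc = min(-18, 13) = -18 -> consistent with the log
step 11: acc = min(-18, -20) = -20 -> same as recorded
All entries verified; no error found.

no error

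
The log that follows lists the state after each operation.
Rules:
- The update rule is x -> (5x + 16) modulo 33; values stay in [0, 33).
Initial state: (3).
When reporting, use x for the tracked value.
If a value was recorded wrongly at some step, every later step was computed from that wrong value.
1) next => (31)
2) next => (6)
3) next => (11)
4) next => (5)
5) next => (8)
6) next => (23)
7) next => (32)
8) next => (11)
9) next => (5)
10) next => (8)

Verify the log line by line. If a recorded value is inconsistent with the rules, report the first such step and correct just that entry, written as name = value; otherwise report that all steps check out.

step 3, x = 13

step 1: x = (5*3 + 16) mod 33 = 31 -> no discrepancy
step 2: x = (5*31 + 16) mod 33 = 6 -> confirmed correct
step 3: x = (5*6 + 16) mod 33 = 13 -> the entry is off here
Step 3 is the first one off; corrected, x = 13.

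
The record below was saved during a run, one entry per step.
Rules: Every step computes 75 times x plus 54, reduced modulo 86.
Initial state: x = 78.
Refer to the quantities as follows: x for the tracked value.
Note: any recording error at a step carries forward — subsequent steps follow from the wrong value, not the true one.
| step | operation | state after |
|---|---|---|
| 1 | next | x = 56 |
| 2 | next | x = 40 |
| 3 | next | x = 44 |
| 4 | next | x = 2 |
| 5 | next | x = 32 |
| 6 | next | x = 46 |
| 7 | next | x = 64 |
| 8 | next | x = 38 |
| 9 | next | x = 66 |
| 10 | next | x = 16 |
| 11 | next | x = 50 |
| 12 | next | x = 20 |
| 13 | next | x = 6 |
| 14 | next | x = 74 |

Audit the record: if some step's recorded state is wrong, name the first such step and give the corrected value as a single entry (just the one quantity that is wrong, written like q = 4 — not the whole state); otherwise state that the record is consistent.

step 4, x = 0

1. x = (75*78 + 54) mod 86 = 56 (agrees with the record)
2. x = (75*56 + 54) mod 86 = 40 (no discrepancy)
3. x = (75*40 + 54) mod 86 = 44 (verified)
4. x = (75*44 + 54) mod 86 = 0 (the recorded entry deviates here)
Conclusion: step 4 carries the first error; the entry should be x = 0.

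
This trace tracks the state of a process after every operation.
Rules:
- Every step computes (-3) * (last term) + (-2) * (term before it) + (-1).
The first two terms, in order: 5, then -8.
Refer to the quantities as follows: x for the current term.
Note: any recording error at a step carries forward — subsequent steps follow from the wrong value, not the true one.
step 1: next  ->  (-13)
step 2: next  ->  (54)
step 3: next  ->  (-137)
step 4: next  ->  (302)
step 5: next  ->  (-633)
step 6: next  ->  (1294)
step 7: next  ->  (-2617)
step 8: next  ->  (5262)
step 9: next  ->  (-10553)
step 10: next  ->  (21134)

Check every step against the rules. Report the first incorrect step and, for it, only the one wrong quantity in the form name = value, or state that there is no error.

step 1, x = 13

1. x = -3*(-8) + (-2)*(5) + (-1) = 13 (the recorded entry deviates here)
So the first discrepancy is step 1, where the right value is x = 13.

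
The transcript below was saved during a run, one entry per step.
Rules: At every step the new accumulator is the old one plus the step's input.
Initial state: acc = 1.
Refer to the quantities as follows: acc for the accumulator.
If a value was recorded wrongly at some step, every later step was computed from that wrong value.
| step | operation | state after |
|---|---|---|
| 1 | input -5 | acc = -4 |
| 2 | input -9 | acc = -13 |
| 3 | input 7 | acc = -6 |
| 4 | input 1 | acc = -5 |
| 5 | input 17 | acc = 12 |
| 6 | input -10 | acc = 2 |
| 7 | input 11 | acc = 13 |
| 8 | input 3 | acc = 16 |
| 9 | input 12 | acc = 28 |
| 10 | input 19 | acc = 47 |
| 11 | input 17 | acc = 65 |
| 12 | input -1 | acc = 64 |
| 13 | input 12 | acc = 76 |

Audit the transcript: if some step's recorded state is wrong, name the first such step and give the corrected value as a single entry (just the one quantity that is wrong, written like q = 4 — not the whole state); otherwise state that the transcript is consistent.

step 11, acc = 64

Recomputing the run from the initial state:
step 1: acc = -4
step 2: acc = -13
step 3: acc = -6
step 4: acc = -5
step 5: acc = 12
step 6: acc = 2
step 7: acc = 13
step 8: acc = 16
step 9: acc = 28
step 10: acc = 47
step 11: acc = 64
step 12: acc = 63
step 13: acc = 75
The first disagreement with the transcript is at step 11, where the value should be acc = 64.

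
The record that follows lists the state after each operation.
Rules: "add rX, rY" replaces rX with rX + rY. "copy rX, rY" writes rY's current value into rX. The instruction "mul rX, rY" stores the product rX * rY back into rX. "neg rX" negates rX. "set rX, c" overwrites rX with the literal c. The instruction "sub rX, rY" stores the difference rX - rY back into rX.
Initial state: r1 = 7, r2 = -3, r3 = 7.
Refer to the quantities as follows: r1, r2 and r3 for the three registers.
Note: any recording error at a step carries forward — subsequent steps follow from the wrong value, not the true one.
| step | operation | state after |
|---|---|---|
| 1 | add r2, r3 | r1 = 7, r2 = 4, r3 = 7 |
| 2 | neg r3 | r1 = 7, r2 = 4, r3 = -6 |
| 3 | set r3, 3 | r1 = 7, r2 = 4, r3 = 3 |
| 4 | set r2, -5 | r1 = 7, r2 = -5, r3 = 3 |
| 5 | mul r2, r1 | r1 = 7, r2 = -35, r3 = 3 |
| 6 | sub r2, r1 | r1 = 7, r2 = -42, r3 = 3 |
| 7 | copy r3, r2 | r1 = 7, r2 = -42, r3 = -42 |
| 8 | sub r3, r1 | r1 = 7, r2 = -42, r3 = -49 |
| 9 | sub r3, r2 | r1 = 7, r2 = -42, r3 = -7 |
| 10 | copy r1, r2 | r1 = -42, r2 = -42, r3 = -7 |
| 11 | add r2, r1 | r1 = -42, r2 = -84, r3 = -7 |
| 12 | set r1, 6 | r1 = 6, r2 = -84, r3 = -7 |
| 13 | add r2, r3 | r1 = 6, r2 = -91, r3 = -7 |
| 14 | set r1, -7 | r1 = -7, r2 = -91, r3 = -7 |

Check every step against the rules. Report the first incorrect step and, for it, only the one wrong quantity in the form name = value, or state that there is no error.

step 1: r2 = -3 + 7 = 4 -> no discrepancy
step 2: r3 = -(7) = -7 -> first mismatch against the record
First deviation found at step 2; the corrected entry is r3 = -7.

step 2, r3 = -7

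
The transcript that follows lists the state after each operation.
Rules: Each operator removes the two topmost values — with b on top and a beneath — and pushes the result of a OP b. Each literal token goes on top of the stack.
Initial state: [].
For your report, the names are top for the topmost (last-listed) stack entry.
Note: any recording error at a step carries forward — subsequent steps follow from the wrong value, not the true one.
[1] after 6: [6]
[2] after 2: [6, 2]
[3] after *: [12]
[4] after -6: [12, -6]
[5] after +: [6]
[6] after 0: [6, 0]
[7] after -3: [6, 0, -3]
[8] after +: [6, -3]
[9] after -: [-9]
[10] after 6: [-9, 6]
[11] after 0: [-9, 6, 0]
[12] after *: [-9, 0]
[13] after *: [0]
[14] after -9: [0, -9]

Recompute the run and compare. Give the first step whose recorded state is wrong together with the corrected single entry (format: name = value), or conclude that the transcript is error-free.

step 9, top = 9

Recomputing the run from the initial state:
step 1: [6]
step 2: [6, 2]
step 3: [12]
step 4: [12, -6]
step 5: [6]
step 6: [6, 0]
step 7: [6, 0, -3]
step 8: [6, -3]
step 9: [9]
step 10: [9, 6]
step 11: [9, 6, 0]
step 12: [9, 0]
step 13: [0]
step 14: [0, -9]
The first disagreement with the transcript is at step 9, where the value should be top = 9.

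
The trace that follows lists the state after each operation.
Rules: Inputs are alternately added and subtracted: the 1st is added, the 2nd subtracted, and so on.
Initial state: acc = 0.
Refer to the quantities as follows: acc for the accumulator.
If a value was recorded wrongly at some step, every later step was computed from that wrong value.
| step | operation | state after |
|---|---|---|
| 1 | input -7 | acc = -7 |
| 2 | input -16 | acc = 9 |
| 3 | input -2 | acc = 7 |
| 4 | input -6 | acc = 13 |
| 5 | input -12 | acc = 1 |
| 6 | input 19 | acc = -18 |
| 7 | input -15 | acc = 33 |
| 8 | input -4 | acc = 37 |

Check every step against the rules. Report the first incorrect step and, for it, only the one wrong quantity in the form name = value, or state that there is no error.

step 1: acc = 0 + -7 = -7 -> verified
step 2: acc = -7 - -16 = 9 -> verified
step 3: acc = 9 + -2 = 7 -> in agreement
step 4: acc = 7 - -6 = 13 -> agrees with the trace
step 5: acc = 13 + -12 = 1 -> in agreement
step 6: acc = 1 - 19 = -18 -> checks out
step 7: acc = -18 + -15 = -33 -> the entry is off here
First deviation found at step 7; the corrected entry is acc = -33.

step 7, acc = -33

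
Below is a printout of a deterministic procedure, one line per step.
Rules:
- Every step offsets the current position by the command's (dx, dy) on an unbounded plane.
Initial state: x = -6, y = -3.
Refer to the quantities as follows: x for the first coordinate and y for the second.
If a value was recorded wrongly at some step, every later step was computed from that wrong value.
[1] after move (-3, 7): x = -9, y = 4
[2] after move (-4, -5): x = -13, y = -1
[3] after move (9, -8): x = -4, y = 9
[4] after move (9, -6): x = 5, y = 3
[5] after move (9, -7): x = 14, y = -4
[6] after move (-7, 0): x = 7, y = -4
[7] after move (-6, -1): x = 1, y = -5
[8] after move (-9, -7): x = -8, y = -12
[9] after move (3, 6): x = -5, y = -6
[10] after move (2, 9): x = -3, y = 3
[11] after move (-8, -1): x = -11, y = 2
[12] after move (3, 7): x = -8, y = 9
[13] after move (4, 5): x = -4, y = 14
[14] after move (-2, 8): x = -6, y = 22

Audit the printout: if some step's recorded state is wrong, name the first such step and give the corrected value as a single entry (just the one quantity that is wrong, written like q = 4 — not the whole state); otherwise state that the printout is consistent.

step 3, y = -9

Recomputing the run from the initial state:
step 1: x = -9, y = 4
step 2: x = -13, y = -1
step 3: x = -4, y = -9
step 4: x = 5, y = -15
step 5: x = 14, y = -22
step 6: x = 7, y = -22
step 7: x = 1, y = -23
step 8: x = -8, y = -30
step 9: x = -5, y = -24
step 10: x = -3, y = -15
step 11: x = -11, y = -16
step 12: x = -8, y = -9
step 13: x = -4, y = -4
step 14: x = -6, y = 4
The first disagreement with the printout is at step 3, where the value should be y = -9.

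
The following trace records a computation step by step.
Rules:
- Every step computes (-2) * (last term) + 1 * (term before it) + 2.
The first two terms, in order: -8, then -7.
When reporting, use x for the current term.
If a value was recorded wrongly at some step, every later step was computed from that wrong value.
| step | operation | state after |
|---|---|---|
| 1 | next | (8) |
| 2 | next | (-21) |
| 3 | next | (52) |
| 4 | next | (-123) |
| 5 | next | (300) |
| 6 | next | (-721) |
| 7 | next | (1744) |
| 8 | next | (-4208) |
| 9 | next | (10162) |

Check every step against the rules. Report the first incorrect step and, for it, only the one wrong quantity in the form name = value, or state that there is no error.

step 8, x = -4207

step 1: x = -2*(-7) + (1)*(-8) + (2) = 8 -> same as recorded
step 2: x = -2*(8) + (1)*(-7) + (2) = -21 -> in agreement
step 3: x = -2*(-21) + (1)*(8) + (2) = 52 -> confirmed correct
step 4: x = -2*(52) + (1)*(-21) + (2) = -123 -> agrees with the trace
step 5: x = -2*(-123) + (1)*(52) + (2) = 300 -> same as recorded
step 6: x = -2*(300) + (1)*(-123) + (2) = -721 -> verified
step 7: x = -2*(-721) + (1)*(300) + (2) = 1744 -> exactly as logged
step 8: x = -2*(1744) + (1)*(-721) + (2) = -4207 -> the entry is off here
First deviation found at step 8; the corrected entry is x = -4207.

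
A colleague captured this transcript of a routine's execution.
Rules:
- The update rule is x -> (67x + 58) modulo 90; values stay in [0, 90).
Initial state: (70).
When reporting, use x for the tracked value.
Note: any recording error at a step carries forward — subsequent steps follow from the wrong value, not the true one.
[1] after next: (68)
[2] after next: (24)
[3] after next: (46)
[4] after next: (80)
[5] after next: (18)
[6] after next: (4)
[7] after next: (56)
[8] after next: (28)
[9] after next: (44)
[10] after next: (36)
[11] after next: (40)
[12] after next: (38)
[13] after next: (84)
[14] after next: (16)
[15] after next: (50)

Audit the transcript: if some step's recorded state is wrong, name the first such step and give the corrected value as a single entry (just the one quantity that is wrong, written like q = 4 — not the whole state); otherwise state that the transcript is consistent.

Recomputing the run from the initial state:
step 1: x = 68
step 2: x = 24
step 3: x = 46
step 4: x = 80
step 5: x = 18
step 6: x = 4
step 7: x = 56
step 8: x = 30
step 9: x = 88
step 10: x = 14
step 11: x = 6
step 12: x = 10
step 13: x = 8
step 14: x = 54
step 15: x = 76
The first disagreement with the transcript is at step 8, where the value should be x = 30.

step 8, x = 30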